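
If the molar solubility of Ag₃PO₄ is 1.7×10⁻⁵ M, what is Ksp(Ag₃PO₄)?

Ag₃PO₄(s) ⇌ 3 Ag⁺(aq) + PO₄³⁻(aq)
With molar solubility s: [Ag⁺] = 3s, [PO₄³⁻] = s.
Ksp = [Ag⁺]^3[PO₄³⁻] = (3s)^3 · s = 27s^4
Ksp = 27 × (1.7×10⁻⁵)^4 = 2.3×10⁻¹⁸

Ksp = 2.3×10⁻¹⁸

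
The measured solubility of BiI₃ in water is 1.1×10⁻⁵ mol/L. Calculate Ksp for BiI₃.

Ksp = 4.0×10⁻¹⁹

BiI₃(s) ⇌ Bi³⁺(aq) + 3 I⁻(aq)
For each mole of BiI₃ that dissolves per liter, [Bi³⁺] = s and [I⁻] = 3s; let s denote this solubility.
Ksp = [Bi³⁺][I⁻]^3 = s · (3s)^3 = 27s^4
Ksp = 27 × (1.1×10⁻⁵)^4 = 4.0×10⁻¹⁹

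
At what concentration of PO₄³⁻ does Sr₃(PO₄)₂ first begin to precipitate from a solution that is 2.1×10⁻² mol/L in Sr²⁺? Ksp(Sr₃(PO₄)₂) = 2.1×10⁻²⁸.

A salt starts to precipitate once the ion product Q reaches its Ksp.
Sr₃(PO₄)₂(s) ⇌ 3 Sr²⁺(aq) + 2 PO₄³⁻(aq)
Ksp = [Sr²⁺]^3[PO₄³⁻]^2 = [PO₄³⁻]^2(2.1×10⁻²)^3
[PO₄³⁻]^2 = 2.1×10⁻²⁸ / (2.1×10⁻²)^3 = 2.3×10⁻²³
[PO₄³⁻] = 4.8×10⁻¹² mol/L

4.8×10⁻¹² M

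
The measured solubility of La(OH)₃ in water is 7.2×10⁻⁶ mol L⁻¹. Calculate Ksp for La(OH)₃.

Ksp = 7.3×10⁻²⁰

La(OH)₃(s) ⇌ La³⁺(aq) + 3 OH⁻(aq)
Call the molar solubility s, so that [La³⁺] = s and [OH⁻] = 3s.
Ksp = [La³⁺][OH⁻]^3 = s · (3s)^3 = 27s^4
Ksp = 27 × (7.2×10⁻⁶)^4 = 7.3×10⁻²⁰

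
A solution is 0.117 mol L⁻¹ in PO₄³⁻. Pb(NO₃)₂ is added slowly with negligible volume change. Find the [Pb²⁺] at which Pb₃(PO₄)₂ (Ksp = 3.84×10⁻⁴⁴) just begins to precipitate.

1.41×10⁻¹⁴ M

Precipitation of each salt begins when its ion product equals Ksp.
Pb₃(PO₄)₂(s) ⇌ 3 Pb²⁺(aq) + 2 PO₄³⁻(aq)
Ksp = [Pb²⁺]^3[PO₄³⁻]^2 = [Pb²⁺]^3(0.117)^2
[Pb²⁺]^3 = 3.84×10⁻⁴⁴ / (0.117)^2 = 2.81×10⁻⁴²
[Pb²⁺] = 1.41×10⁻¹⁴ mol L⁻¹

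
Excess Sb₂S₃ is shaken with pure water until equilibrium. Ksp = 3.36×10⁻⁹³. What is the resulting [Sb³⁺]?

2.51×10⁻¹⁹ M

Sb₂S₃(s) ⇌ 2 Sb³⁺(aq) + 3 S²⁻(aq)
Let s be the molar solubility. Then [Sb³⁺] = 2s and [S²⁻] = 3s.
Ksp = [Sb³⁺]^2[S²⁻]^3 = (2s)^2 · (3s)^3 = 108s^5 = 3.36×10⁻⁹³
s = 1.25×10⁻¹⁹ mol L⁻¹
[Sb³⁺] = 2s = 2.51×10⁻¹⁹ mol L⁻¹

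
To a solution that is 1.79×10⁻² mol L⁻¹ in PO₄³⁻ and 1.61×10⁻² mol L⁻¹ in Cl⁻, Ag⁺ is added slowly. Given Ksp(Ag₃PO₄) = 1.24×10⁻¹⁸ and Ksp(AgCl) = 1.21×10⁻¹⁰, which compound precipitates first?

AgCl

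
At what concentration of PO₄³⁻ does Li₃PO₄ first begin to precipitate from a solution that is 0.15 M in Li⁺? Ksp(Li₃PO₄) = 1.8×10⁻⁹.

A salt starts to precipitate once the ion product Q reaches its Ksp.
Li₃PO₄(s) ⇌ 3 Li⁺(aq) + PO₄³⁻(aq)
Ksp = [Li⁺]^3[PO₄³⁻] = [PO₄³⁻](0.15)^3
[PO₄³⁻] = 1.8×10⁻⁹ / (0.15)^3 = 5.3×10⁻⁷
[PO₄³⁻] = 5.3×10⁻⁷ M

5.3×10⁻⁷ M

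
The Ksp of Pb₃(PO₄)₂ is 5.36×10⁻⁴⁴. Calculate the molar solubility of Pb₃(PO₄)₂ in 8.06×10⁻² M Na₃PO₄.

6.74×10⁻¹⁵ M

Pb₃(PO₄)₂(s) ⇌ 3 Pb²⁺(aq) + 2 PO₄³⁻(aq)
The solution already contains PO₄³⁻ at 8.06×10⁻² M. Let s be the molar solubility of Pb₃(PO₄)₂.
[PO₄³⁻] ≈ 8.06×10⁻² M (common ion dominates); [Pb²⁺] = 3s.
Ksp = [Pb²⁺]^3[PO₄³⁻]^2 = (3s)^3(8.06×10⁻²)^2
(3s)^3 = 5.36×10⁻⁴⁴ / (8.06×10⁻²)^2 = 8.25×10⁻⁴²
s = 6.74×10⁻¹⁵ M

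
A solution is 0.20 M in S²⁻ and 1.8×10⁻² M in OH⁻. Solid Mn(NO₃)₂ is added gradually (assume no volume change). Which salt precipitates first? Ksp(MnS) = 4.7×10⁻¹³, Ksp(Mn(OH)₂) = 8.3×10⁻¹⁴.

MnS

Each salt precipitates once Q = Ksp for that salt.
For MnS: [Mn²⁺] = (Ksp/[S²⁻]) = 2.4×10⁻¹² M
For Mn(OH)₂: [Mn²⁺] = (Ksp/[OH⁻]^2) = 2.6×10⁻¹⁰ M
Since MnS needs less Mn²⁺ to reach saturation, it precipitates first.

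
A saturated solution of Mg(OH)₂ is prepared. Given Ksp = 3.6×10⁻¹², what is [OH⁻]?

1.9×10⁻⁴ M

Mg(OH)₂(s) ⇌ Mg²⁺(aq) + 2 OH⁻(aq)
Call the molar solubility s, so that [Mg²⁺] = s and [OH⁻] = 2s.
Ksp = [Mg²⁺][OH⁻]^2 = s · (2s)^2 = 4s^3 = 3.6×10⁻¹²
s = 9.7×10⁻⁵ mol L⁻¹
[OH⁻] = 2s = 1.9×10⁻⁴ mol L⁻¹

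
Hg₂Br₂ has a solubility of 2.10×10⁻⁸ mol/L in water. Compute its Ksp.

Hg₂Br₂(s) ⇌ Hg₂²⁺(aq) + 2 Br⁻(aq)
Let s be the molar solubility. Then [Hg₂²⁺] = s and [Br⁻] = 2s.
Ksp = [Hg₂²⁺][Br⁻]^2 = s · (2s)^2 = 4s^3
Ksp = 4 × (2.10×10⁻⁸)^3 = 3.70×10⁻²³

Ksp = 3.70×10⁻²³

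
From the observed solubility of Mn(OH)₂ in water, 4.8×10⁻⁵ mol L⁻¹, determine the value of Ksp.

Ksp = 4.4×10⁻¹³

Mn(OH)₂(s) ⇌ Mn²⁺(aq) + 2 OH⁻(aq)
Let s be the molar solubility. Then [Mn²⁺] = s and [OH⁻] = 2s.
Ksp = [Mn²⁺][OH⁻]^2 = s · (2s)^2 = 4s^3
Ksp = 4 × (4.8×10⁻⁵)^3 = 4.4×10⁻¹³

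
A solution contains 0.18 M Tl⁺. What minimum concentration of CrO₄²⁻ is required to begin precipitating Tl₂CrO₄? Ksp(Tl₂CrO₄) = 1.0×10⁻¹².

The threshold for precipitation is Q = Ksp.
Tl₂CrO₄(s) ⇌ 2 Tl⁺(aq) + CrO₄²⁻(aq)
Ksp = [Tl⁺]^2[CrO₄²⁻] = [CrO₄²⁻](0.18)^2
[CrO₄²⁻] = 1.0×10⁻¹² / (0.18)^2 = 3.1×10⁻¹¹
[CrO₄²⁻] = 3.1×10⁻¹¹ M

3.1×10⁻¹¹ M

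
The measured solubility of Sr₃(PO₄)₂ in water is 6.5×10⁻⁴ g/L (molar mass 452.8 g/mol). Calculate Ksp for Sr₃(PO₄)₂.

Ksp = 6.6×10⁻²⁸

Molar solubility s = (6.5×10⁻⁴ g/L) / (452.8 g/mol) = 1.436×10⁻⁶ mol/L
Sr₃(PO₄)₂(s) ⇌ 3 Sr²⁺(aq) + 2 PO₄³⁻(aq)
Let s be the molar solubility. Then [Sr²⁺] = 3s and [PO₄³⁻] = 2s.
Ksp = [Sr²⁺]^3[PO₄³⁻]^2 = (3s)^3 · (2s)^2 = 108s^5
Ksp = 108 × (1.436×10⁻⁶)^5 = 6.6×10⁻²⁸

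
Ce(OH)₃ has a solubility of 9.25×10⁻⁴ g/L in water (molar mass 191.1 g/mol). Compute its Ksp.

s = (9.25×10⁻⁴ g L⁻¹)/(191.1 g mol⁻¹) = 4.8404×10⁻⁶ M
Ce(OH)₃(s) ⇌ Ce³⁺(aq) + 3 OH⁻(aq)
Let s be the molar solubility. Then [Ce³⁺] = s and [OH⁻] = 3s.
Ksp = [Ce³⁺][OH⁻]^3 = s · (3s)^3 = 27s^4
Ksp = 27 × (4.8404×10⁻⁶)^4 = 1.48×10⁻²⁰

Ksp = 1.48×10⁻²⁰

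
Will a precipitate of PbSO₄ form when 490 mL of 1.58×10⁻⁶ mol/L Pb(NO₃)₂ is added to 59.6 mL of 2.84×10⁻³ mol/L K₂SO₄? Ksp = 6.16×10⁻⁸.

The combined volume is 549.6 mL.
[Pb²⁺] = (1.58×10⁻⁶)(490)/549.6 = 1.41×10⁻⁶ mol/L
[SO₄²⁻] = (2.84×10⁻³)(59.6)/549.6 = 3.08×10⁻⁴ mol/L
Q = [Pb²⁺][SO₄²⁻] = 4.34×10⁻¹⁰
Q = 4.34×10⁻¹⁰ < Ksp = 6.16×10⁻⁸, so the solution is unsaturated and no precipitate forms.

No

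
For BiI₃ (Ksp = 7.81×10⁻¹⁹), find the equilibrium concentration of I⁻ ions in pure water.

3.91×10⁻⁵ M

BiI₃(s) ⇌ Bi³⁺(aq) + 3 I⁻(aq)
Call the molar solubility s, so that [Bi³⁺] = s and [I⁻] = 3s.
Ksp = [Bi³⁺][I⁻]^3 = s · (3s)^3 = 27s^4 = 7.81×10⁻¹⁹
s = 1.30×10⁻⁵ M
[I⁻] = 3s = 3.91×10⁻⁵ M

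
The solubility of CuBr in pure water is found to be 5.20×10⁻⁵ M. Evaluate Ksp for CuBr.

Ksp = 2.70×10⁻⁹

CuBr(s) ⇌ Cu⁺(aq) + Br⁻(aq)
With molar solubility s: [Cu⁺] = s, [Br⁻] = s.
Ksp = [Cu⁺][Br⁻] = s · s = s^2
Ksp = (5.20×10⁻⁵)^2 = 2.70×10⁻⁹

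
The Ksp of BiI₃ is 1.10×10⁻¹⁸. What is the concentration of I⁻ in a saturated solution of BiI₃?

BiI₃(s) ⇌ Bi³⁺(aq) + 3 I⁻(aq)
With molar solubility s: [Bi³⁺] = s, [I⁻] = 3s.
Ksp = [Bi³⁺][I⁻]^3 = s · (3s)^3 = 27s^4 = 1.10×10⁻¹⁸
s = 1.42×10⁻⁵ mol L⁻¹
[I⁻] = 3s = 4.26×10⁻⁵ mol L⁻¹

4.26×10⁻⁵ M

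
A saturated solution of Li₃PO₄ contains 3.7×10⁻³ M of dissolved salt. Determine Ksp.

Li₃PO₄(s) ⇌ 3 Li⁺(aq) + PO₄³⁻(aq)
For each mole of Li₃PO₄ that dissolves per liter, [Li⁺] = 3s and [PO₄³⁻] = s; let s denote this solubility.
Ksp = [Li⁺]^3[PO₄³⁻] = (3s)^3 · s = 27s^4
Ksp = 27 × (3.7×10⁻³)^4 = 5.1×10⁻⁹

Ksp = 5.1×10⁻⁹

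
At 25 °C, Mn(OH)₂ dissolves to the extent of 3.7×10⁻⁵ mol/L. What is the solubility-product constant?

Ksp = 2.0×10⁻¹³

Mn(OH)₂(s) ⇌ Mn²⁺(aq) + 2 OH⁻(aq)
Let s be the molar solubility. Then [Mn²⁺] = s and [OH⁻] = 2s.
Ksp = [Mn²⁺][OH⁻]^2 = s · (2s)^2 = 4s^3
Ksp = 4 × (3.7×10⁻⁵)^3 = 2.0×10⁻¹³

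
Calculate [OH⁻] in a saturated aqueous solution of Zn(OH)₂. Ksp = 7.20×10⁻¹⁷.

Zn(OH)₂(s) ⇌ Zn²⁺(aq) + 2 OH⁻(aq)
If s mol/L of Zn(OH)₂ dissolves, [Zn²⁺] = s and [OH⁻] = 2s.
Ksp = [Zn²⁺][OH⁻]^2 = s · (2s)^2 = 4s^3 = 7.20×10⁻¹⁷
s = 2.62×10⁻⁶ M
[OH⁻] = 2s = 5.24×10⁻⁶ M

5.24×10⁻⁶ M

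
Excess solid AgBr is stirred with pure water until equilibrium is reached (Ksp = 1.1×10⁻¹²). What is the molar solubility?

AgBr(s) ⇌ Ag⁺(aq) + Br⁻(aq)
For each mole of AgBr that dissolves per liter, [Ag⁺] = s and [Br⁻] = s; let s denote this solubility.
Ksp = [Ag⁺][Br⁻] = s · s = s^2
s^2 = 1.1×10⁻¹²
Taking the 2nd root, s = 1.0×10⁻⁶ mol L⁻¹.

1.0×10⁻⁶ M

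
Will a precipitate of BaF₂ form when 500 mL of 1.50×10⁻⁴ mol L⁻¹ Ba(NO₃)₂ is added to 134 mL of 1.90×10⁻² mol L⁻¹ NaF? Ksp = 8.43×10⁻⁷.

Total volume after mixing = 500 + 134 = 634 mL.
[Ba²⁺] = (1.50×10⁻⁴)(500)/634 = 1.18×10⁻⁴ mol L⁻¹
[F⁻] = (1.90×10⁻²)(134)/634 = 4.02×10⁻³ mol L⁻¹
Q = [Ba²⁺][F⁻]^2 = 1.91×10⁻⁹
Q < Ksp (1.91×10⁻⁹ vs 8.43×10⁻⁷); the solution remains unsaturated and no precipitate forms.

No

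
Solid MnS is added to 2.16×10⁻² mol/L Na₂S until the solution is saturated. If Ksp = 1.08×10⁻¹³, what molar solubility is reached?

MnS(s) ⇌ Mn²⁺(aq) + S²⁻(aq)
S²⁻ is already present at 2.16×10⁻² mol/L. If s mol/L of MnS dissolves, [Mn²⁺] = s while [S²⁻] ≈ 2.16×10⁻² mol/L.
Ksp = [Mn²⁺][S²⁻] = s(2.16×10⁻²)
s = 1.08×10⁻¹³ / (2.16×10⁻²) = 5.00×10⁻¹²
s = 5.00×10⁻¹² mol/L

5.00×10⁻¹² M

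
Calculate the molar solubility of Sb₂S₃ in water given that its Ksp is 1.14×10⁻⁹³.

1.01×10⁻¹⁹ M

Sb₂S₃(s) ⇌ 2 Sb³⁺(aq) + 3 S²⁻(aq)
For each mole of Sb₂S₃ that dissolves per liter, [Sb³⁺] = 2s and [S²⁻] = 3s; let s denote this solubility.
Ksp = [Sb³⁺]^2[S²⁻]^3 = (2s)^2 · (3s)^3 = 108s^5
108s^5 = 1.14×10⁻⁹³  ⇒  s^5 = 1.06×10⁻⁹⁵
s = 1.01×10⁻¹⁹ mol L⁻¹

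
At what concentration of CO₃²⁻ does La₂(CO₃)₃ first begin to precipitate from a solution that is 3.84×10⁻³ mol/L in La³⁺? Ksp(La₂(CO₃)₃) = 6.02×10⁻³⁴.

Precipitation of each salt begins when its ion product equals Ksp.
La₂(CO₃)₃(s) ⇌ 2 La³⁺(aq) + 3 CO₃²⁻(aq)
Ksp = [La³⁺]^2[CO₃²⁻]^3 = [CO₃²⁻]^3(3.84×10⁻³)^2
[CO₃²⁻]^3 = 6.02×10⁻³⁴ / (3.84×10⁻³)^2 = 4.08×10⁻²⁹
[CO₃²⁻] = 3.44×10⁻¹⁰ mol/L

3.44×10⁻¹⁰ M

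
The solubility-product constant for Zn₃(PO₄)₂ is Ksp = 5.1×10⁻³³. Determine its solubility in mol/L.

1.4×10⁻⁷ M

Zn₃(PO₄)₂(s) ⇌ 3 Zn²⁺(aq) + 2 PO₄³⁻(aq)
Let s be the molar solubility. Then [Zn²⁺] = 3s and [PO₄³⁻] = 2s.
Ksp = [Zn²⁺]^3[PO₄³⁻]^2 = (3s)^3 · (2s)^2 = 108s^5
108s^5 = 5.1×10⁻³³  ⇒  s^5 = 4.7×10⁻³⁵
Taking the 5th root, s = 1.4×10⁻⁷ mol L⁻¹.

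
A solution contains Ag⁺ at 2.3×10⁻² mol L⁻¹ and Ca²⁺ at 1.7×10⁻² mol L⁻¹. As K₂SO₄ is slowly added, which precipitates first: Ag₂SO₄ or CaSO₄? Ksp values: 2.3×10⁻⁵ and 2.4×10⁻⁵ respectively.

Each salt precipitates once Q = Ksp for that salt.
For Ag₂SO₄: [SO₄²⁻] = (Ksp/[Ag⁺]^2) = 4.3×10⁻² mol L⁻¹
For CaSO₄: [SO₄²⁻] = (Ksp/[Ca²⁺]) = 1.4×10⁻³ mol L⁻¹
The smaller threshold [SO₄²⁻] is reached first, so CaSO₄ precipitates first.

CaSO₄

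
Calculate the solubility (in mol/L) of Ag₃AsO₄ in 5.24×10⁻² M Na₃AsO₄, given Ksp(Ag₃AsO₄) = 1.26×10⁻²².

Ag₃AsO₄(s) ⇌ 3 Ag⁺(aq) + AsO₄³⁻(aq)
AsO₄³⁻ is already present at 5.24×10⁻² M. If s mol/L of Ag₃AsO₄ dissolves, [Ag⁺] = 3s while [AsO₄³⁻] ≈ 5.24×10⁻² M.
Ksp = [Ag⁺]^3[AsO₄³⁻] = (3s)^3(5.24×10⁻²)
(3s)^3 = 1.26×10⁻²² / (5.24×10⁻²) = 2.40×10⁻²¹
s = 4.47×10⁻⁸ M

4.47×10⁻⁸ M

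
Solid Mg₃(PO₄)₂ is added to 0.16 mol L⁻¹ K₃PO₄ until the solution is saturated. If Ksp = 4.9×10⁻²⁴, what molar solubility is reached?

1.9×10⁻⁸ M

Mg₃(PO₄)₂(s) ⇌ 3 Mg²⁺(aq) + 2 PO₄³⁻(aq)
With PO₄³⁻ already at 0.16 mol L⁻¹ and s small, take [PO₄³⁻] ≈ 0.16 mol L⁻¹ and [Mg²⁺] = 3s.
Ksp = [Mg²⁺]^3[PO₄³⁻]^2 = (3s)^3(0.16)^2
(3s)^3 = 4.9×10⁻²⁴ / (0.16)^2 = 1.9×10⁻²²
s = 1.9×10⁻⁸ mol L⁻¹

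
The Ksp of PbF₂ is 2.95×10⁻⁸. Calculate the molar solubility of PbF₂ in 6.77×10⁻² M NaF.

PbF₂(s) ⇌ Pb²⁺(aq) + 2 F⁻(aq)
Let s be the solubility of PbF₂ here. The common ion gives [F⁻] ≈ 6.77×10⁻² M, and [Pb²⁺] = s.
Ksp = [Pb²⁺][F⁻]^2 = s(6.77×10⁻²)^2
s = 2.95×10⁻⁸ / (6.77×10⁻²)^2 = 6.44×10⁻⁶
s = 6.44×10⁻⁶ M

6.44×10⁻⁶ M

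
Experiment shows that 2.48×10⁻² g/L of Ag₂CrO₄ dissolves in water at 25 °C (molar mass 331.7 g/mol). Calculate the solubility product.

Ksp = 1.67×10⁻¹²

s = (2.48×10⁻² g L⁻¹)/(331.7 g mol⁻¹) = 7.4766×10⁻⁵ M
Ag₂CrO₄(s) ⇌ 2 Ag⁺(aq) + CrO₄²⁻(aq)
Let s be the molar solubility. Then [Ag⁺] = 2s and [CrO₄²⁻] = s.
Ksp = [Ag⁺]^2[CrO₄²⁻] = (2s)^2 · s = 4s^3
Ksp = 4 × (7.4766×10⁻⁵)^3 = 1.67×10⁻¹²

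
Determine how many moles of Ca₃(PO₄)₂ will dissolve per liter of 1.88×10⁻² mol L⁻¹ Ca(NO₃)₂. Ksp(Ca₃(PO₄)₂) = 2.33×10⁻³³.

9.36×10⁻¹⁵ M

Ca₃(PO₄)₂(s) ⇌ 3 Ca²⁺(aq) + 2 PO₄³⁻(aq)
With Ca²⁺ already at 1.88×10⁻² mol L⁻¹ and s small, take [Ca²⁺] ≈ 1.88×10⁻² mol L⁻¹ and [PO₄³⁻] = 2s.
Ksp = [Ca²⁺]^3[PO₄³⁻]^2 = (1.88×10⁻²)^3(2s)^2
(2s)^2 = 2.33×10⁻³³ / (1.88×10⁻²)^3 = 3.51×10⁻²⁸
s = 9.36×10⁻¹⁵ mol L⁻¹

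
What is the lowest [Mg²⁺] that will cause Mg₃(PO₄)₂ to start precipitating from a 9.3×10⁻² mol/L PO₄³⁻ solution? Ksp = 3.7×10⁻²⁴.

7.5×10⁻⁸ M

Precipitation begins when Q = Ksp.
Mg₃(PO₄)₂(s) ⇌ 3 Mg²⁺(aq) + 2 PO₄³⁻(aq)
Ksp = [Mg²⁺]^3[PO₄³⁻]^2 = [Mg²⁺]^3(9.3×10⁻²)^2
[Mg²⁺]^3 = 3.7×10⁻²⁴ / (9.3×10⁻²)^2 = 4.3×10⁻²²
[Mg²⁺] = 7.5×10⁻⁸ mol/L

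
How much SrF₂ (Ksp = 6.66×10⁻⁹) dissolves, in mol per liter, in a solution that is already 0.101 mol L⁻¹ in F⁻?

6.53×10⁻⁷ M

SrF₂(s) ⇌ Sr²⁺(aq) + 2 F⁻(aq)
F⁻ is already present at 0.101 mol L⁻¹. If s mol/L of SrF₂ dissolves, [Sr²⁺] = s while [F⁻] ≈ 0.101 mol L⁻¹.
Ksp = [Sr²⁺][F⁻]^2 = s(0.101)^2
s = 6.66×10⁻⁹ / (0.101)^2 = 6.53×10⁻⁷
s = 6.53×10⁻⁷ mol L⁻¹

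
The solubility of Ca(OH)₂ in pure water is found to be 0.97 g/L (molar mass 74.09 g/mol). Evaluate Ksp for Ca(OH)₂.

Ksp = 9.0×10⁻⁶

s = (0.97 g L⁻¹)/(74.09 g mol⁻¹) = 1.309×10⁻² M
Ca(OH)₂(s) ⇌ Ca²⁺(aq) + 2 OH⁻(aq)
For each mole of Ca(OH)₂ that dissolves per liter, [Ca²⁺] = s and [OH⁻] = 2s; let s denote this solubility.
Ksp = [Ca²⁺][OH⁻]^2 = s · (2s)^2 = 4s^3
Ksp = 4 × (1.309×10⁻²)^3 = 9.0×10⁻⁶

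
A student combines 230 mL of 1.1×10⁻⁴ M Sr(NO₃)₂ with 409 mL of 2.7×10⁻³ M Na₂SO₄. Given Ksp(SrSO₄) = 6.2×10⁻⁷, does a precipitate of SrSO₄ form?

After mixing, V = 230 mL + 409 mL = 639 mL.
[Sr²⁺] = (1.1×10⁻⁴)(230)/639 = 4.0×10⁻⁵ M
[SO₄²⁻] = (2.7×10⁻³)(409)/639 = 1.7×10⁻³ M
Q = [Sr²⁺][SO₄²⁻] = 6.8×10⁻⁸
Q < Ksp (6.8×10⁻⁸ vs 6.2×10⁻⁷); the solution remains unsaturated and no precipitate forms.

No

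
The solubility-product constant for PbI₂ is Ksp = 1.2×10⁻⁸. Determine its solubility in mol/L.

1.4×10⁻³ M

PbI₂(s) ⇌ Pb²⁺(aq) + 2 I⁻(aq)
With molar solubility s: [Pb²⁺] = s, [I⁻] = 2s.
Ksp = [Pb²⁺][I⁻]^2 = s · (2s)^2 = 4s^3
4s^3 = 1.2×10⁻⁸  ⇒  s^3 = 3.0×10⁻⁹
s = (3.0×10⁻⁹)^(1/3) = 1.4×10⁻³ M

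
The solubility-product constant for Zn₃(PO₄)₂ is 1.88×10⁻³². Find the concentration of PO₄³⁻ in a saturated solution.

Zn₃(PO₄)₂(s) ⇌ 3 Zn²⁺(aq) + 2 PO₄³⁻(aq)
Call the molar solubility s, so that [Zn²⁺] = 3s and [PO₄³⁻] = 2s.
Ksp = [Zn²⁺]^3[PO₄³⁻]^2 = (3s)^3 · (2s)^2 = 108s^5 = 1.88×10⁻³²
s = 1.77×10⁻⁷ mol/L
[PO₄³⁻] = 2s = 3.54×10⁻⁷ mol/L

3.54×10⁻⁷ M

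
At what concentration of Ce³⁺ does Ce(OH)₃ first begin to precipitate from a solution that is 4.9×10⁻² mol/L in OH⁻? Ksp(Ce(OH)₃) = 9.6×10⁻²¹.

Each salt precipitates once Q = Ksp for that salt.
Ce(OH)₃(s) ⇌ Ce³⁺(aq) + 3 OH⁻(aq)
Ksp = [Ce³⁺][OH⁻]^3 = [Ce³⁺](4.9×10⁻²)^3
[Ce³⁺] = 9.6×10⁻²¹ / (4.9×10⁻²)^3 = 8.2×10⁻¹⁷
[Ce³⁺] = 8.2×10⁻¹⁷ mol/L

8.2×10⁻¹⁷ M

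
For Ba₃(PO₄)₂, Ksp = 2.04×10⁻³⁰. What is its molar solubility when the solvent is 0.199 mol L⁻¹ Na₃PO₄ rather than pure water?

1.24×10⁻¹⁰ M

Ba₃(PO₄)₂(s) ⇌ 3 Ba²⁺(aq) + 2 PO₄³⁻(aq)
Let s be the solubility of Ba₃(PO₄)₂ here. The common ion gives [PO₄³⁻] ≈ 0.199 mol L⁻¹, and [Ba²⁺] = 3s.
Ksp = [Ba²⁺]^3[PO₄³⁻]^2 = (3s)^3(0.199)^2
(3s)^3 = 2.04×10⁻³⁰ / (0.199)^2 = 5.15×10⁻²⁹
s = 1.24×10⁻¹⁰ mol L⁻¹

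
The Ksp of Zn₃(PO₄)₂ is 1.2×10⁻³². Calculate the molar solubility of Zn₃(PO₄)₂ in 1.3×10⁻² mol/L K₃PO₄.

1.4×10⁻¹⁰ M

Zn₃(PO₄)₂(s) ⇌ 3 Zn²⁺(aq) + 2 PO₄³⁻(aq)
With PO₄³⁻ already at 1.3×10⁻² mol/L and s small, take [PO₄³⁻] ≈ 1.3×10⁻² mol/L and [Zn²⁺] = 3s.
Ksp = [Zn²⁺]^3[PO₄³⁻]^2 = (3s)^3(1.3×10⁻²)^2
(3s)^3 = 1.2×10⁻³² / (1.3×10⁻²)^2 = 7.1×10⁻²⁹
s = 1.4×10⁻¹⁰ mol/L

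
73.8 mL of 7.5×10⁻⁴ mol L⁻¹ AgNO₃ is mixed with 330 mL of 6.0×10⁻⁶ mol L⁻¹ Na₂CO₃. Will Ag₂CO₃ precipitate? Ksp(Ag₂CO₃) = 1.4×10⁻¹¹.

No

After mixing, V = 73.8 mL + 330 mL = 403.8 mL.
[Ag⁺] = (7.5×10⁻⁴)(73.8)/403.8 = 1.4×10⁻⁴ mol L⁻¹
[CO₃²⁻] = (6.0×10⁻⁶)(330)/403.8 = 4.9×10⁻⁶ mol L⁻¹
Q = [Ag⁺]^2[CO₃²⁻] = 9.2×10⁻¹⁴
Q = 9.2×10⁻¹⁴ < Ksp = 1.4×10⁻¹¹, so the solution is unsaturated and no precipitate forms.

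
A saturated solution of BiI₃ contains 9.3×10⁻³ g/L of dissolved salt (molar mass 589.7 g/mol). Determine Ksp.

s = (9.3×10⁻³ g L⁻¹)/(589.7 g mol⁻¹) = 1.577×10⁻⁵ M
BiI₃(s) ⇌ Bi³⁺(aq) + 3 I⁻(aq)
For each mole of BiI₃ that dissolves per liter, [Bi³⁺] = s and [I⁻] = 3s; let s denote this solubility.
Ksp = [Bi³⁺][I⁻]^3 = s · (3s)^3 = 27s^4
Ksp = 27 × (1.577×10⁻⁵)^4 = 1.7×10⁻¹⁸

Ksp = 1.7×10⁻¹⁸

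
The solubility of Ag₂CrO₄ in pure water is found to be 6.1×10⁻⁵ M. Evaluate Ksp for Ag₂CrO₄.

Ksp = 9.1×10⁻¹³

Ag₂CrO₄(s) ⇌ 2 Ag⁺(aq) + CrO₄²⁻(aq)
With molar solubility s: [Ag⁺] = 2s, [CrO₄²⁻] = s.
Ksp = [Ag⁺]^2[CrO₄²⁻] = (2s)^2 · s = 4s^3
Ksp = 4 × (6.1×10⁻⁵)^3 = 9.1×10⁻¹³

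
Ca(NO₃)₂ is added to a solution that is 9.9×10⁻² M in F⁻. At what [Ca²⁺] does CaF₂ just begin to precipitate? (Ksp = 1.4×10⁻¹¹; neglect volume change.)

1.4×10⁻⁹ M

A salt starts to precipitate once the ion product Q reaches its Ksp.
CaF₂(s) ⇌ Ca²⁺(aq) + 2 F⁻(aq)
Ksp = [Ca²⁺][F⁻]^2 = [Ca²⁺](9.9×10⁻²)^2
[Ca²⁺] = 1.4×10⁻¹¹ / (9.9×10⁻²)^2 = 1.4×10⁻⁹
[Ca²⁺] = 1.4×10⁻⁹ M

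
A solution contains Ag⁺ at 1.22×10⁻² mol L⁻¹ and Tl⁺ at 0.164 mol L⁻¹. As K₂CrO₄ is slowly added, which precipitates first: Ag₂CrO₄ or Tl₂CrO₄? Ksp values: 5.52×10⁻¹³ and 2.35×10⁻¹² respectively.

Tl₂CrO₄

The threshold for precipitation is Q = Ksp.
For Ag₂CrO₄: [CrO₄²⁻] = (Ksp/[Ag⁺]^2) = 3.71×10⁻⁹ mol L⁻¹
For Tl₂CrO₄: [CrO₄²⁻] = (Ksp/[Tl⁺]^2) = 8.74×10⁻¹¹ mol L⁻¹
Since Tl₂CrO₄ needs less CrO₄²⁻ to reach saturation, it precipitates first.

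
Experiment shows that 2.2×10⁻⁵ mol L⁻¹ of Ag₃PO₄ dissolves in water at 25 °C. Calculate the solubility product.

Ksp = 6.3×10⁻¹⁸

Ag₃PO₄(s) ⇌ 3 Ag⁺(aq) + PO₄³⁻(aq)
Call the molar solubility s, so that [Ag⁺] = 3s and [PO₄³⁻] = s.
Ksp = [Ag⁺]^3[PO₄³⁻] = (3s)^3 · s = 27s^4
Ksp = 27 × (2.2×10⁻⁵)^4 = 6.3×10⁻¹⁸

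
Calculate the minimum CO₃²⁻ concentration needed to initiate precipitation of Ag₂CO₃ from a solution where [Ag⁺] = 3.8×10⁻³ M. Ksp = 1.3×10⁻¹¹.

9.0×10⁻⁷ M

Precipitation begins when Q = Ksp.
Ag₂CO₃(s) ⇌ 2 Ag⁺(aq) + CO₃²⁻(aq)
Ksp = [Ag⁺]^2[CO₃²⁻] = [CO₃²⁻](3.8×10⁻³)^2
[CO₃²⁻] = 1.3×10⁻¹¹ / (3.8×10⁻³)^2 = 9.0×10⁻⁷
[CO₃²⁻] = 9.0×10⁻⁷ M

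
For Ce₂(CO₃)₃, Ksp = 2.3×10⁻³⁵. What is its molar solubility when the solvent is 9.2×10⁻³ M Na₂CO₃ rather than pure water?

Ce₂(CO₃)₃(s) ⇌ 2 Ce³⁺(aq) + 3 CO₃²⁻(aq)
CO₃²⁻ is already present at 9.2×10⁻³ M. If s mol/L of Ce₂(CO₃)₃ dissolves, [Ce³⁺] = 2s while [CO₃²⁻] ≈ 9.2×10⁻³ M.
Ksp = [Ce³⁺]^2[CO₃²⁻]^3 = (2s)^2(9.2×10⁻³)^3
(2s)^2 = 2.3×10⁻³⁵ / (9.2×10⁻³)^3 = 3.0×10⁻²⁹
s = 2.7×10⁻¹⁵ M

2.7×10⁻¹⁵ M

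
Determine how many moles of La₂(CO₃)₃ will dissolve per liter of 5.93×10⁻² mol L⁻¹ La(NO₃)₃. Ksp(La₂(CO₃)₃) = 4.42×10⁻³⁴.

1.67×10⁻¹¹ M

La₂(CO₃)₃(s) ⇌ 2 La³⁺(aq) + 3 CO₃²⁻(aq)
Let s be the solubility of La₂(CO₃)₃ here. The common ion gives [La³⁺] ≈ 5.93×10⁻² mol L⁻¹, and [CO₃²⁻] = 3s.
Ksp = [La³⁺]^2[CO₃²⁻]^3 = (5.93×10⁻²)^2(3s)^3
(3s)^3 = 4.42×10⁻³⁴ / (5.93×10⁻²)^2 = 1.26×10⁻³¹
s = 1.67×10⁻¹¹ mol L⁻¹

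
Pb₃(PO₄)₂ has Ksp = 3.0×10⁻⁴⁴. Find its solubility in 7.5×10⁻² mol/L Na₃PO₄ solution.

5.8×10⁻¹⁵ M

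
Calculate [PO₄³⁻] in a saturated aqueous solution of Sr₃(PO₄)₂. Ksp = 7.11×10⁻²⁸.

2.92×10⁻⁶ M

Sr₃(PO₄)₂(s) ⇌ 3 Sr²⁺(aq) + 2 PO₄³⁻(aq)
Call the molar solubility s, so that [Sr²⁺] = 3s and [PO₄³⁻] = 2s.
Ksp = [Sr²⁺]^3[PO₄³⁻]^2 = (3s)^3 · (2s)^2 = 108s^5 = 7.11×10⁻²⁸
s = 1.46×10⁻⁶ M
[PO₄³⁻] = 2s = 2.92×10⁻⁶ M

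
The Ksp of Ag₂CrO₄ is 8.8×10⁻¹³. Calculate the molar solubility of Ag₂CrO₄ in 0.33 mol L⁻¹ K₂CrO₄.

Ag₂CrO₄(s) ⇌ 2 Ag⁺(aq) + CrO₄²⁻(aq)
CrO₄²⁻ is already present at 0.33 mol L⁻¹. If s mol/L of Ag₂CrO₄ dissolves, [Ag⁺] = 2s while [CrO₄²⁻] ≈ 0.33 mol L⁻¹.
Ksp = [Ag⁺]^2[CrO₄²⁻] = (2s)^2(0.33)
(2s)^2 = 8.8×10⁻¹³ / (0.33) = 2.7×10⁻¹²
s = 8.2×10⁻⁷ mol L⁻¹

8.2×10⁻⁷ M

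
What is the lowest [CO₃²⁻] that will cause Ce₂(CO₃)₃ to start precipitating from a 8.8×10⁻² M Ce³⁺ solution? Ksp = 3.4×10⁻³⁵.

1.6×10⁻¹¹ M

Each salt precipitates once Q = Ksp for that salt.
Ce₂(CO₃)₃(s) ⇌ 2 Ce³⁺(aq) + 3 CO₃²⁻(aq)
Ksp = [Ce³⁺]^2[CO₃²⁻]^3 = [CO₃²⁻]^3(8.8×10⁻²)^2
[CO₃²⁻]^3 = 3.4×10⁻³⁵ / (8.8×10⁻²)^2 = 4.4×10⁻³³
[CO₃²⁻] = 1.6×10⁻¹¹ M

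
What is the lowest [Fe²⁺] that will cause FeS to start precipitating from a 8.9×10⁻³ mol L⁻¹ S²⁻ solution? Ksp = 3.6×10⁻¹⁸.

4.0×10⁻¹⁶ M

Precipitation begins when Q = Ksp.
FeS(s) ⇌ Fe²⁺(aq) + S²⁻(aq)
Ksp = [Fe²⁺][S²⁻] = [Fe²⁺](8.9×10⁻³)
[Fe²⁺] = 3.6×10⁻¹⁸ / (8.9×10⁻³) = 4.0×10⁻¹⁶
[Fe²⁺] = 4.0×10⁻¹⁶ mol L⁻¹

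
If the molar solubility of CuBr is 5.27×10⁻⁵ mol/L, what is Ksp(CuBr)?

CuBr(s) ⇌ Cu⁺(aq) + Br⁻(aq)
If s mol/L of CuBr dissolves, [Cu⁺] = s and [Br⁻] = s.
Ksp = [Cu⁺][Br⁻] = s · s = s^2
Ksp = (5.27×10⁻⁵)^2 = 2.78×10⁻⁹

Ksp = 2.78×10⁻⁹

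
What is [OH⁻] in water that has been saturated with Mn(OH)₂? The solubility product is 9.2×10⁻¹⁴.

5.7×10⁻⁵ M

Mn(OH)₂(s) ⇌ Mn²⁺(aq) + 2 OH⁻(aq)
Call the molar solubility s, so that [Mn²⁺] = s and [OH⁻] = 2s.
Ksp = [Mn²⁺][OH⁻]^2 = s · (2s)^2 = 4s^3 = 9.2×10⁻¹⁴
s = 2.8×10⁻⁵ mol L⁻¹
[OH⁻] = 2s = 5.7×10⁻⁵ mol L⁻¹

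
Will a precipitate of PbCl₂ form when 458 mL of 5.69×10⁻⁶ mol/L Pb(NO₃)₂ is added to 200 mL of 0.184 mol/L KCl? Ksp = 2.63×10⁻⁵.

No

Total volume after mixing = 458 + 200 = 658 mL.
[Pb²⁺] = (5.69×10⁻⁶)(458)/658 = 3.96×10⁻⁶ mol/L
[Cl⁻] = (0.184)(200)/658 = 5.59×10⁻² mol/L
Q = [Pb²⁺][Cl⁻]^2 = 1.24×10⁻⁸
Q = 1.24×10⁻⁸ < Ksp = 2.63×10⁻⁵, so the solution is unsaturated and no precipitate forms.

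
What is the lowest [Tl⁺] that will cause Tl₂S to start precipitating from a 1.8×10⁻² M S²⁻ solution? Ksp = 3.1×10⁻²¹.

4.1×10⁻¹⁰ M

A salt starts to precipitate once the ion product Q reaches its Ksp.
Tl₂S(s) ⇌ 2 Tl⁺(aq) + S²⁻(aq)
Ksp = [Tl⁺]^2[S²⁻] = [Tl⁺]^2(1.8×10⁻²)
[Tl⁺]^2 = 3.1×10⁻²¹ / (1.8×10⁻²) = 1.7×10⁻¹⁹
[Tl⁺] = 4.1×10⁻¹⁰ M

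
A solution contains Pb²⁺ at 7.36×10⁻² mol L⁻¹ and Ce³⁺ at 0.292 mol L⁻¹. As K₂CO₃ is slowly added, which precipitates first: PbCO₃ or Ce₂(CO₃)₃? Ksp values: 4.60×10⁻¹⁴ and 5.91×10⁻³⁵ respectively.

A salt starts to precipitate once the ion product Q reaches its Ksp.
For PbCO₃: [CO₃²⁻] = (Ksp/[Pb²⁺]) = 6.25×10⁻¹³ mol L⁻¹
For Ce₂(CO₃)₃: [CO₃²⁻] = (Ksp/[Ce³⁺]^2)^(1/3) = 8.85×10⁻¹² mol L⁻¹
The smaller threshold [CO₃²⁻] is reached first, so PbCO₃ precipitates first.

PbCO₃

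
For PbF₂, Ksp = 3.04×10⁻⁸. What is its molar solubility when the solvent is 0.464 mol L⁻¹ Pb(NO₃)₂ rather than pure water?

PbF₂(s) ⇌ Pb²⁺(aq) + 2 F⁻(aq)
Pb²⁺ is already present at 0.464 mol L⁻¹. If s mol/L of PbF₂ dissolves, [F⁻] = 2s while [Pb²⁺] ≈ 0.464 mol L⁻¹.
Ksp = [Pb²⁺][F⁻]^2 = (0.464)(2s)^2
(2s)^2 = 3.04×10⁻⁸ / (0.464) = 6.55×10⁻⁸
s = 1.28×10⁻⁴ mol L⁻¹

1.28×10⁻⁴ M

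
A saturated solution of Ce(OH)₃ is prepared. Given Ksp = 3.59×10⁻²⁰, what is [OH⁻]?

Ce(OH)₃(s) ⇌ Ce³⁺(aq) + 3 OH⁻(aq)
With molar solubility s: [Ce³⁺] = s, [OH⁻] = 3s.
Ksp = [Ce³⁺][OH⁻]^3 = s · (3s)^3 = 27s^4 = 3.59×10⁻²⁰
s = 6.04×10⁻⁶ mol L⁻¹
[OH⁻] = 3s = 1.81×10⁻⁵ mol L⁻¹

1.81×10⁻⁵ M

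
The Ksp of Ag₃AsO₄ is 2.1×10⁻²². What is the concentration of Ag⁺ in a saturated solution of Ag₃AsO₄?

Ag₃AsO₄(s) ⇌ 3 Ag⁺(aq) + AsO₄³⁻(aq)
Let s be the molar solubility. Then [Ag⁺] = 3s and [AsO₄³⁻] = s.
Ksp = [Ag⁺]^3[AsO₄³⁻] = (3s)^3 · s = 27s^4 = 2.1×10⁻²²
s = 1.7×10⁻⁶ mol L⁻¹
[Ag⁺] = 3s = 5.0×10⁻⁶ mol L⁻¹

5.0×10⁻⁶ M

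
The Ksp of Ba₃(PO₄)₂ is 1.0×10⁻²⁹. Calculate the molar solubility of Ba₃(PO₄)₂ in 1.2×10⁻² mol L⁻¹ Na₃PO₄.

Ba₃(PO₄)₂(s) ⇌ 3 Ba²⁺(aq) + 2 PO₄³⁻(aq)
The solution already contains PO₄³⁻ at 1.2×10⁻² mol L⁻¹. Let s be the molar solubility of Ba₃(PO₄)₂.
[PO₄³⁻] ≈ 1.2×10⁻² mol L⁻¹ (common ion dominates); [Ba²⁺] = 3s.
Ksp = [Ba²⁺]^3[PO₄³⁻]^2 = (3s)^3(1.2×10⁻²)^2
(3s)^3 = 1.0×10⁻²⁹ / (1.2×10⁻²)^2 = 6.9×10⁻²⁶
s = 1.4×10⁻⁹ mol L⁻¹

1.4×10⁻⁹ M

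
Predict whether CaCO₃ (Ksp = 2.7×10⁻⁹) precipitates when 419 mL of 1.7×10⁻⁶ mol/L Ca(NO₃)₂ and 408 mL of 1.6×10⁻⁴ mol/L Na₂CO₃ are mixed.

Total volume after mixing = 419 + 408 = 827 mL.
[Ca²⁺] = (1.7×10⁻⁶)(419)/827 = 8.6×10⁻⁷ mol/L
[CO₃²⁻] = (1.6×10⁻⁴)(408)/827 = 7.9×10⁻⁵ mol/L
Q = [Ca²⁺][CO₃²⁻] = 6.8×10⁻¹¹
Q = 6.8×10⁻¹¹ < Ksp = 2.7×10⁻⁹, so the solution is unsaturated and no precipitate forms.

No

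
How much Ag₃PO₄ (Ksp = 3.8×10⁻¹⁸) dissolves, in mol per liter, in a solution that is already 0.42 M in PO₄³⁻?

6.9×10⁻⁷ M

Ag₃PO₄(s) ⇌ 3 Ag⁺(aq) + PO₄³⁻(aq)
The solution already contains PO₄³⁻ at 0.42 M. Let s be the molar solubility of Ag₃PO₄.
[PO₄³⁻] ≈ 0.42 M (common ion dominates); [Ag⁺] = 3s.
Ksp = [Ag⁺]^3[PO₄³⁻] = (3s)^3(0.42)
(3s)^3 = 3.8×10⁻¹⁸ / (0.42) = 9.0×10⁻¹⁸
s = 6.9×10⁻⁷ M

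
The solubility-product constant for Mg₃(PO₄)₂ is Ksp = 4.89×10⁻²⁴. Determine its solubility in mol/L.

Mg₃(PO₄)₂(s) ⇌ 3 Mg²⁺(aq) + 2 PO₄³⁻(aq)
For each mole of Mg₃(PO₄)₂ that dissolves per liter, [Mg²⁺] = 3s and [PO₄³⁻] = 2s; let s denote this solubility.
Ksp = [Mg²⁺]^3[PO₄³⁻]^2 = (3s)^3 · (2s)^2 = 108s^5
108s^5 = 4.89×10⁻²⁴  ⇒  s^5 = 4.53×10⁻²⁶
Taking the 5th root, s = 8.53×10⁻⁶ M.

8.53×10⁻⁶ M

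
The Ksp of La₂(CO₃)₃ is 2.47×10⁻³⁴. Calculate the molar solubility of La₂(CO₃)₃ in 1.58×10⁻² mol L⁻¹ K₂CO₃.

3.96×10⁻¹⁵ M

La₂(CO₃)₃(s) ⇌ 2 La³⁺(aq) + 3 CO₃²⁻(aq)
CO₃²⁻ is already present at 1.58×10⁻² mol L⁻¹. If s mol/L of La₂(CO₃)₃ dissolves, [La³⁺] = 2s while [CO₃²⁻] ≈ 1.58×10⁻² mol L⁻¹.
Ksp = [La³⁺]^2[CO₃²⁻]^3 = (2s)^2(1.58×10⁻²)^3
(2s)^2 = 2.47×10⁻³⁴ / (1.58×10⁻²)^3 = 6.26×10⁻²⁹
s = 3.96×10⁻¹⁵ mol L⁻¹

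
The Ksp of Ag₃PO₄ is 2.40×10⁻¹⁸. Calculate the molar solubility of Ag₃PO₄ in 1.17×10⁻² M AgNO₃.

Ag₃PO₄(s) ⇌ 3 Ag⁺(aq) + PO₄³⁻(aq)
Let s be the solubility of Ag₃PO₄ here. The common ion gives [Ag⁺] ≈ 1.17×10⁻² M, and [PO₄³⁻] = s.
Ksp = [Ag⁺]^3[PO₄³⁻] = (1.17×10⁻²)^3s
s = 2.40×10⁻¹⁸ / (1.17×10⁻²)^3 = 1.50×10⁻¹²
s = 1.50×10⁻¹² M

1.50×10⁻¹² M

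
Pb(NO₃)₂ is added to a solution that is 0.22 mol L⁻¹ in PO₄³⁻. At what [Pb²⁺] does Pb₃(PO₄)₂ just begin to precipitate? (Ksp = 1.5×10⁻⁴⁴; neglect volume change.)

Precipitation of each salt begins when its ion product equals Ksp.
Pb₃(PO₄)₂(s) ⇌ 3 Pb²⁺(aq) + 2 PO₄³⁻(aq)
Ksp = [Pb²⁺]^3[PO₄³⁻]^2 = [Pb²⁺]^3(0.22)^2
[Pb²⁺]^3 = 1.5×10⁻⁴⁴ / (0.22)^2 = 3.1×10⁻⁴³
[Pb²⁺] = 6.8×10⁻¹⁵ mol L⁻¹

6.8×10⁻¹⁵ M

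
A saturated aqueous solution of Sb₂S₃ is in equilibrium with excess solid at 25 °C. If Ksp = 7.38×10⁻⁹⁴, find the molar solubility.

Sb₂S₃(s) ⇌ 2 Sb³⁺(aq) + 3 S²⁻(aq)
Let s be the molar solubility. Then [Sb³⁺] = 2s and [S²⁻] = 3s.
Ksp = [Sb³⁺]^2[S²⁻]^3 = (2s)^2 · (3s)^3 = 108s^5
108s^5 = 7.38×10⁻⁹⁴  ⇒  s^5 = 6.83×10⁻⁹⁶
s = 9.27×10⁻²⁰ mol/L

9.27×10⁻²⁰ M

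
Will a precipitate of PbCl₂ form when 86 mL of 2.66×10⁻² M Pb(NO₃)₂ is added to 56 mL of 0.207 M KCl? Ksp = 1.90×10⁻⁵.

The combined volume is 142 mL.
[Pb²⁺] = (2.66×10⁻²)(86)/142 = 1.61×10⁻² M
[Cl⁻] = (0.207)(56)/142 = 8.16×10⁻² M
Q = [Pb²⁺][Cl⁻]^2 = 1.07×10⁻⁴
Q = 1.07×10⁻⁴ > Ksp = 1.90×10⁻⁵, so the solution is supersaturated and PbCl₂ precipitates.

Yes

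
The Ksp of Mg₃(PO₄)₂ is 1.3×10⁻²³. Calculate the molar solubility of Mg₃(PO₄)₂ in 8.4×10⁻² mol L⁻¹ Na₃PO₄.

4.1×10⁻⁸ M

Mg₃(PO₄)₂(s) ⇌ 3 Mg²⁺(aq) + 2 PO₄³⁻(aq)
PO₄³⁻ is already present at 8.4×10⁻² mol L⁻¹. If s mol/L of Mg₃(PO₄)₂ dissolves, [Mg²⁺] = 3s while [PO₄³⁻] ≈ 8.4×10⁻² mol L⁻¹.
Ksp = [Mg²⁺]^3[PO₄³⁻]^2 = (3s)^3(8.4×10⁻²)^2
(3s)^3 = 1.3×10⁻²³ / (8.4×10⁻²)^2 = 1.8×10⁻²¹
s = 4.1×10⁻⁸ mol L⁻¹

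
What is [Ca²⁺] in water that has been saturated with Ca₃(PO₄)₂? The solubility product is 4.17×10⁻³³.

3.93×10⁻⁷ M

Ca₃(PO₄)₂(s) ⇌ 3 Ca²⁺(aq) + 2 PO₄³⁻(aq)
With molar solubility s: [Ca²⁺] = 3s, [PO₄³⁻] = 2s.
Ksp = [Ca²⁺]^3[PO₄³⁻]^2 = (3s)^3 · (2s)^2 = 108s^5 = 4.17×10⁻³³
s = 1.31×10⁻⁷ mol/L
[Ca²⁺] = 3s = 3.93×10⁻⁷ mol/L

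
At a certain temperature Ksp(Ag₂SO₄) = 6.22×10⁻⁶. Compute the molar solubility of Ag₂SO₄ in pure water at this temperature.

1.16×10⁻² M

Ag₂SO₄(s) ⇌ 2 Ag⁺(aq) + SO₄²⁻(aq)
Let s be the molar solubility. Then [Ag⁺] = 2s and [SO₄²⁻] = s.
Ksp = [Ag⁺]^2[SO₄²⁻] = (2s)^2 · s = 4s^3
4s^3 = 6.22×10⁻⁶  ⇒  s^3 = 1.56×10⁻⁶
s = (1.56×10⁻⁶)^(1/3) = 1.16×10⁻² mol/L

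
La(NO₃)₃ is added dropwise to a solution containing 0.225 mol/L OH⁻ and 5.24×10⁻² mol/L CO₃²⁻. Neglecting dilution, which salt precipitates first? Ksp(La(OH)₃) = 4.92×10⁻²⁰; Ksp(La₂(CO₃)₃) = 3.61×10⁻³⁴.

La(OH)₃

Precipitation of each salt begins when its ion product equals Ksp.
For La(OH)₃: [La³⁺] = (Ksp/[OH⁻]^3) = 4.32×10⁻¹⁸ mol/L
For La₂(CO₃)₃: [La³⁺] = (Ksp/[CO₃²⁻]^3)^(1/2) = 1.58×10⁻¹⁵ mol/L
The smaller threshold [La³⁺] is reached first, so La(OH)₃ precipitates first.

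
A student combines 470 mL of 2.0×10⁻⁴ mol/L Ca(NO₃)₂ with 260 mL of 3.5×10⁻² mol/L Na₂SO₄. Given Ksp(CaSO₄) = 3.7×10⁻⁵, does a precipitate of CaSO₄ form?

No

Total volume after mixing = 470 + 260 = 730 mL.
[Ca²⁺] = (2.0×10⁻⁴)(470)/730 = 1.3×10⁻⁴ mol/L
[SO₄²⁻] = (3.5×10⁻²)(260)/730 = 1.2×10⁻² mol/L
Q = [Ca²⁺][SO₄²⁻] = 1.6×10⁻⁶
Since Q (1.6×10⁻⁶) is less than Ksp (3.7×10⁻⁵), no CaSO₄ precipitates.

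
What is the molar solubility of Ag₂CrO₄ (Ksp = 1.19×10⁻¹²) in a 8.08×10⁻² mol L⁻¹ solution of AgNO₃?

1.82×10⁻¹⁰ M

Ag₂CrO₄(s) ⇌ 2 Ag⁺(aq) + CrO₄²⁻(aq)
With Ag⁺ already at 8.08×10⁻² mol L⁻¹ and s small, take [Ag⁺] ≈ 8.08×10⁻² mol L⁻¹ and [CrO₄²⁻] = s.
Ksp = [Ag⁺]^2[CrO₄²⁻] = (8.08×10⁻²)^2s
s = 1.19×10⁻¹² / (8.08×10⁻²)^2 = 1.82×10⁻¹⁰
s = 1.82×10⁻¹⁰ mol L⁻¹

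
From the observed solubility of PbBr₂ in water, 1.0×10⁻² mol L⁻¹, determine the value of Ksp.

Ksp = 4.0×10⁻⁶

PbBr₂(s) ⇌ Pb²⁺(aq) + 2 Br⁻(aq)
Let s be the molar solubility. Then [Pb²⁺] = s and [Br⁻] = 2s.
Ksp = [Pb²⁺][Br⁻]^2 = s · (2s)^2 = 4s^3
Ksp = 4 × (1.0×10⁻²)^3 = 4.0×10⁻⁶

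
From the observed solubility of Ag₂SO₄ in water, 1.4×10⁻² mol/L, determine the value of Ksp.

Ag₂SO₄(s) ⇌ 2 Ag⁺(aq) + SO₄²⁻(aq)
Call the molar solubility s, so that [Ag⁺] = 2s and [SO₄²⁻] = s.
Ksp = [Ag⁺]^2[SO₄²⁻] = (2s)^2 · s = 4s^3
Ksp = 4 × (1.4×10⁻²)^3 = 1.1×10⁻⁵

Ksp = 1.1×10⁻⁵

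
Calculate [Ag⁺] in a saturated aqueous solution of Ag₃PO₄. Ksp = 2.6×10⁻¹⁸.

5.3×10⁻⁵ M

Ag₃PO₄(s) ⇌ 3 Ag⁺(aq) + PO₄³⁻(aq)
If s mol/L of Ag₃PO₄ dissolves, [Ag⁺] = 3s and [PO₄³⁻] = s.
Ksp = [Ag⁺]^3[PO₄³⁻] = (3s)^3 · s = 27s^4 = 2.6×10⁻¹⁸
s = 1.8×10⁻⁵ M
[Ag⁺] = 3s = 5.3×10⁻⁵ M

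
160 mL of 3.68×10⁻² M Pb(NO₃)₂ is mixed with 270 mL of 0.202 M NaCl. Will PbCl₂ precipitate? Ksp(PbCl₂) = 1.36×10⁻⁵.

Total volume after mixing = 160 + 270 = 430 mL.
[Pb²⁺] = (3.68×10⁻²)(160)/430 = 1.37×10⁻² M
[Cl⁻] = (0.202)(270)/430 = 0.127 M
Q = [Pb²⁺][Cl⁻]^2 = 2.20×10⁻⁴
Q = 2.20×10⁻⁴ > Ksp = 1.36×10⁻⁵, so the solution is supersaturated and PbCl₂ precipitates.

Yes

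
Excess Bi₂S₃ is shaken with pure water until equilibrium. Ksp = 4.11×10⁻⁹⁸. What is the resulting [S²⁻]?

Bi₂S₃(s) ⇌ 2 Bi³⁺(aq) + 3 S²⁻(aq)
With molar solubility s: [Bi³⁺] = 2s, [S²⁻] = 3s.
Ksp = [Bi³⁺]^2[S²⁻]^3 = (2s)^2 · (3s)^3 = 108s^5 = 4.11×10⁻⁹⁸
s = 1.31×10⁻²⁰ mol/L
[S²⁻] = 3s = 3.92×10⁻²⁰ mol/L

3.92×10⁻²⁰ M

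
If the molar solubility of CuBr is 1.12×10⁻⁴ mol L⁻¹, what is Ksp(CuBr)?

CuBr(s) ⇌ Cu⁺(aq) + Br⁻(aq)
Let s be the molar solubility. Then [Cu⁺] = s and [Br⁻] = s.
Ksp = [Cu⁺][Br⁻] = s · s = s^2
Ksp = (1.12×10⁻⁴)^2 = 1.25×10⁻⁸

Ksp = 1.25×10⁻⁸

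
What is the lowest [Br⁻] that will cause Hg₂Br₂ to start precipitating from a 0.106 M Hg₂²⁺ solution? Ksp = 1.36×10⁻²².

3.58×10⁻¹¹ M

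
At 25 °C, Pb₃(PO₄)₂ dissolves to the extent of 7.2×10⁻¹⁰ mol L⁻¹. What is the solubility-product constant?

Ksp = 2.1×10⁻⁴⁴

Pb₃(PO₄)₂(s) ⇌ 3 Pb²⁺(aq) + 2 PO₄³⁻(aq)
For each mole of Pb₃(PO₄)₂ that dissolves per liter, [Pb²⁺] = 3s and [PO₄³⁻] = 2s; let s denote this solubility.
Ksp = [Pb²⁺]^3[PO₄³⁻]^2 = (3s)^3 · (2s)^2 = 108s^5
Ksp = 108 × (7.2×10⁻¹⁰)^5 = 2.1×10⁻⁴⁴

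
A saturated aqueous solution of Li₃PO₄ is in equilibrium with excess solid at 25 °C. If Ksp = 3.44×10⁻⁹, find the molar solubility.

3.36×10⁻³ M

Li₃PO₄(s) ⇌ 3 Li⁺(aq) + PO₄³⁻(aq)
With molar solubility s: [Li⁺] = 3s, [PO₄³⁻] = s.
Ksp = [Li⁺]^3[PO₄³⁻] = (3s)^3 · s = 27s^4
27s^4 = 3.44×10⁻⁹  ⇒  s^4 = 1.27×10⁻¹⁰
s = (1.27×10⁻¹⁰)^(1/4) = 3.36×10⁻³ mol L⁻¹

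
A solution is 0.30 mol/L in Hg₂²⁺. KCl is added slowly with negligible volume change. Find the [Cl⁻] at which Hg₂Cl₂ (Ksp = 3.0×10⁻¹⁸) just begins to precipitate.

3.2×10⁻⁹ M

Precipitation begins when Q = Ksp.
Hg₂Cl₂(s) ⇌ Hg₂²⁺(aq) + 2 Cl⁻(aq)
Ksp = [Hg₂²⁺][Cl⁻]^2 = [Cl⁻]^2(0.30)
[Cl⁻]^2 = 3.0×10⁻¹⁸ / (0.30) = 1.0×10⁻¹⁷
[Cl⁻] = 3.2×10⁻⁹ mol/L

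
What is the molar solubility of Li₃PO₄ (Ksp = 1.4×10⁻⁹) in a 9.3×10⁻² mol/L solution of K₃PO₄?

8.2×10⁻⁴ M

Li₃PO₄(s) ⇌ 3 Li⁺(aq) + PO₄³⁻(aq)
The solution already contains PO₄³⁻ at 9.3×10⁻² mol/L. Let s be the molar solubility of Li₃PO₄.
[PO₄³⁻] ≈ 9.3×10⁻² mol/L (common ion dominates); [Li⁺] = 3s.
Ksp = [Li⁺]^3[PO₄³⁻] = (3s)^3(9.3×10⁻²)
(3s)^3 = 1.4×10⁻⁹ / (9.3×10⁻²) = 1.5×10⁻⁸
s = 8.2×10⁻⁴ mol/L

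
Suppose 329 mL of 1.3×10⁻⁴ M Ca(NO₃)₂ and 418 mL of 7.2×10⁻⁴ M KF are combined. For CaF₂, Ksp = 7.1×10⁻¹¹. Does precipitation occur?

No

After mixing, V = 329 mL + 418 mL = 747 mL.
[Ca²⁺] = (1.3×10⁻⁴)(329)/747 = 5.7×10⁻⁵ M
[F⁻] = (7.2×10⁻⁴)(418)/747 = 4.0×10⁻⁴ M
Q = [Ca²⁺][F⁻]^2 = 9.3×10⁻¹²
Since Q (9.3×10⁻¹²) is less than Ksp (7.1×10⁻¹¹), no CaF₂ precipitates.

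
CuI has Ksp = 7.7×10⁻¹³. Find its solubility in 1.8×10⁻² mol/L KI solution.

CuI(s) ⇌ Cu⁺(aq) + I⁻(aq)
I⁻ is already present at 1.8×10⁻² mol/L. If s mol/L of CuI dissolves, [Cu⁺] = s while [I⁻] ≈ 1.8×10⁻² mol/L.
Ksp = [Cu⁺][I⁻] = s(1.8×10⁻²)
s = 7.7×10⁻¹³ / (1.8×10⁻²) = 4.3×10⁻¹¹
s = 4.3×10⁻¹¹ mol/L

4.3×10⁻¹¹ M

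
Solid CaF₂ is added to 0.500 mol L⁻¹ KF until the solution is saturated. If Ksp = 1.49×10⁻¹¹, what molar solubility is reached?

5.96×10⁻¹¹ M

CaF₂(s) ⇌ Ca²⁺(aq) + 2 F⁻(aq)
The solution already contains F⁻ at 0.500 mol L⁻¹. Let s be the molar solubility of CaF₂.
[F⁻] ≈ 0.500 mol L⁻¹ (common ion dominates); [Ca²⁺] = s.
Ksp = [Ca²⁺][F⁻]^2 = s(0.500)^2
s = 1.49×10⁻¹¹ / (0.500)^2 = 5.96×10⁻¹¹
s = 5.96×10⁻¹¹ mol L⁻¹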